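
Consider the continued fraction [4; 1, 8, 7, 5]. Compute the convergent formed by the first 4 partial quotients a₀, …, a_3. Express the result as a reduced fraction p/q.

Start with 7.
8 + 1/(7/1) = 8 + 1/7 = 57/7
1 + 1/(57/7) = 1 + 7/57 = 64/57
4 + 1/(64/57) = 4 + 57/64 = 313/64

313/64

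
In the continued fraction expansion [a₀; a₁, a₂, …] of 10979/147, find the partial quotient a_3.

10979 = 74·147 + 101, so a_0 = 74
147 = 1·101 + 46, so a_1 = 1
101 = 2·46 + 9, so a_2 = 2
46 = 5·9 + 1, so a_3 = 5

5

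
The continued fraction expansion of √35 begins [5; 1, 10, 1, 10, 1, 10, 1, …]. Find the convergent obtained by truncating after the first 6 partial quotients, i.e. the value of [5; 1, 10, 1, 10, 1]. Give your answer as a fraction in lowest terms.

a_0 = 5: 5/1
a_1 = 1: 6/1
a_2 = 10: 65/11
a_3 = 1: 71/12
a_4 = 10: 775/131
a_5 = 1: 846/143

846/143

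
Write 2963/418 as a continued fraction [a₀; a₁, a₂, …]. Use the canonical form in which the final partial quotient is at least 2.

Run the Euclidean algorithm, recording each quotient:
2963 = 7·418 + 37, so a_0 = 7
418 = 11·37 + 11, so a_1 = 11
37 = 3·11 + 4, so a_2 = 3
11 = 2·4 + 3, so a_3 = 2
4 = 1·3 + 1, so a_4 = 1
3 = 3·1 + 0, so a_5 = 3

[7; 11, 3, 2, 1, 3]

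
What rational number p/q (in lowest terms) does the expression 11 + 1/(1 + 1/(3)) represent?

47/4

Compute successive convergents:
a_0 = 11: 11/1
a_1 = 1: 12/1
a_2 = 3: 47/4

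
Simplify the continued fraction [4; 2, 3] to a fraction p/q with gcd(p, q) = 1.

31/7

a_0 = 4: 4/1
a_1 = 2: 9/2
a_2 = 3: 31/7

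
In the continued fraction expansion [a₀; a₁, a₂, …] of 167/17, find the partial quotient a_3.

167 = 9·17 + 14, so a_0 = 9
17 = 1·14 + 3, so a_1 = 1
14 = 4·3 + 2, so a_2 = 4
3 = 1·2 + 1, so a_3 = 1

1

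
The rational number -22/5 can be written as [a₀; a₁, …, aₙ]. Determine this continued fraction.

[-5; 1, 1, 2]

Run the Euclidean algorithm, recording each quotient:
-22 = -5·5 + 3, so a_0 = -5
5 = 1·3 + 2, so a_1 = 1
3 = 1·2 + 1, so a_2 = 1
2 = 2·1 + 0, so a_3 = 2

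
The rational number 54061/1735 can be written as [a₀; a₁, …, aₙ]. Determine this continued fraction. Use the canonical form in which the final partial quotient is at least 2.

[31; 6, 3, 2, 39]

Repeatedly divide and take the remainder:
54061 = 31·1735 + 276, so a_0 = 31
1735 = 6·276 + 79, so a_1 = 6
276 = 3·79 + 39, so a_2 = 3
79 = 2·39 + 1, so a_3 = 2
39 = 39·1 + 0, so a_4 = 39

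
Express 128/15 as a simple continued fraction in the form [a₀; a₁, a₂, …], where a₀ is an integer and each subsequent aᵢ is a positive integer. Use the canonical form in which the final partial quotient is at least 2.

128 ÷ 15 → quotient 8, remainder 8
15 ÷ 8 → quotient 1, remainder 7
8 ÷ 7 → quotient 1, remainder 1
7 ÷ 1 → quotient 7, remainder 0

[8; 1, 1, 7]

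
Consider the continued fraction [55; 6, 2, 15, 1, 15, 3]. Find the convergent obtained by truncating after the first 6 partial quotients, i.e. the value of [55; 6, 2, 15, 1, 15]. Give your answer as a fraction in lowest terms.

188131/3411

Work from the innermost term outward:
Start with 15.
1 + 1/(15/1) = 1 + 1/15 = 16/15
15 + 1/(16/15) = 15 + 15/16 = 255/16
2 + 1/(255/16) = 2 + 16/255 = 526/255
6 + 1/(526/255) = 6 + 255/526 = 3411/526
55 + 1/(3411/526) = 55 + 526/3411 = 188131/3411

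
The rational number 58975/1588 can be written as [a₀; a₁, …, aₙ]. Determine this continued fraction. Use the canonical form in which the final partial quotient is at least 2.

[37; 7, 3, 1, 54]

Run the Euclidean algorithm, recording each quotient:
58975 = 37·1588 + 219, so a_0 = 37
1588 = 7·219 + 55, so a_1 = 7
219 = 3·55 + 54, so a_2 = 3
55 = 1·54 + 1, so a_3 = 1
54 = 54·1 + 0, so a_4 = 54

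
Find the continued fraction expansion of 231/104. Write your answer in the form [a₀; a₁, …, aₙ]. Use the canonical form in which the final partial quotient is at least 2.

[2; 4, 1, 1, 11]

⌊231/104⌋ = 2, remainder 23
⌊104/23⌋ = 4, remainder 12
⌊23/12⌋ = 1, remainder 11
⌊12/11⌋ = 1, remainder 1
⌊11/1⌋ = 11, remainder 0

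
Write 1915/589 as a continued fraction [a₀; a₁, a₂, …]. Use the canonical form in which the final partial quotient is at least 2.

1915 = 3·589 + 148, so a_0 = 3
589 = 3·148 + 145, so a_1 = 3
148 = 1·145 + 3, so a_2 = 1
145 = 48·3 + 1, so a_3 = 48
3 = 3·1 + 0, so a_4 = 3

[3; 3, 1, 48, 3]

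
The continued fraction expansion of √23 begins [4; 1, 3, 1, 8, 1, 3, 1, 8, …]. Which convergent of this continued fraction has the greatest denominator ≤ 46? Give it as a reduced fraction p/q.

a_0 = 4: 4/1  (≤ bound)
a_1 = 1: 5/1  (≤ bound)
a_2 = 3: 19/4  (≤ bound)
a_3 = 1: 24/5  (≤ bound)
a_4 = 8: 211/44  (≤ bound)
a_5 = 1: 235/49  (> 46, stop)

211/44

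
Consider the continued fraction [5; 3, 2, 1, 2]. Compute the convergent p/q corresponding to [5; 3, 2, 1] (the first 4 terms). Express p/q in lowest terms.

53/10

a_0 = 5: 5/1
a_1 = 3: 16/3
a_2 = 2: 37/7
a_3 = 1: 53/10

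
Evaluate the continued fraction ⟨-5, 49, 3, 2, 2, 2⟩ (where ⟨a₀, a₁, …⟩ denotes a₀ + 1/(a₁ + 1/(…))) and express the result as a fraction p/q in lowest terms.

-10064/2021

a_0 = -5: -5/1
a_1 = 49: -244/49
a_2 = 3: -737/148
a_3 = 2: -1718/345
a_4 = 2: -4173/838
a_5 = 2: -10064/2021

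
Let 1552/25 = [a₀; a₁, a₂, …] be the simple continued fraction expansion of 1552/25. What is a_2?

2

⌊1552/25⌋ = 62, remainder 2
⌊25/2⌋ = 12, remainder 1
⌊2/1⌋ = 2, remainder 0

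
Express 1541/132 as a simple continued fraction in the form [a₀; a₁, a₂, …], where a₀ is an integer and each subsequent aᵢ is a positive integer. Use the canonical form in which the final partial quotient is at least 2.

[11; 1, 2, 14, 3]

⌊1541/132⌋ = 11, remainder 89
⌊132/89⌋ = 1, remainder 43
⌊89/43⌋ = 2, remainder 3
⌊43/3⌋ = 14, remainder 1
⌊3/1⌋ = 3, remainder 0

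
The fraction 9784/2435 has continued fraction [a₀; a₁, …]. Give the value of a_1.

55

Apply division with remainder until the remainder is 0:
⌊9784/2435⌋ = 4, remainder 44
⌊2435/44⌋ = 55, remainder 15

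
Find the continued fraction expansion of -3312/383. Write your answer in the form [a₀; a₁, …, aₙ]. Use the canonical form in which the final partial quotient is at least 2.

-3312 = -9·383 + 135, so a_0 = -9
383 = 2·135 + 113, so a_1 = 2
135 = 1·113 + 22, so a_2 = 1
113 = 5·22 + 3, so a_3 = 5
22 = 7·3 + 1, so a_4 = 7
3 = 3·1 + 0, so a_5 = 3

[-9; 2, 1, 5, 7, 3]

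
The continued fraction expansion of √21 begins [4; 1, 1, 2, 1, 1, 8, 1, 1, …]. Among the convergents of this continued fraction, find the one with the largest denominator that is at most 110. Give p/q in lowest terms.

472/103

a_0 = 4: 4/1  (≤ bound)
a_1 = 1: 5/1  (≤ bound)
a_2 = 1: 9/2  (≤ bound)
a_3 = 2: 23/5  (≤ bound)
a_4 = 1: 32/7  (≤ bound)
a_5 = 1: 55/12  (≤ bound)
a_6 = 8: 472/103  (≤ bound)
a_7 = 1: 527/115  (> 110, stop)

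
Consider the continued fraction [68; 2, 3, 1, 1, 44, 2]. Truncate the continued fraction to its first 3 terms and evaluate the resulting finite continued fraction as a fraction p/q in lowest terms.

Work from the innermost term outward:
Start with 3.
2 + 1/(3/1) = 2 + 1/3 = 7/3
68 + 1/(7/3) = 68 + 3/7 = 479/7

479/7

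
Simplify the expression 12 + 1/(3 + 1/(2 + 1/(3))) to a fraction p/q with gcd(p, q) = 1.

295/24

a_0 = 12: 12/1
a_1 = 3: 37/3
a_2 = 2: 86/7
a_3 = 3: 295/24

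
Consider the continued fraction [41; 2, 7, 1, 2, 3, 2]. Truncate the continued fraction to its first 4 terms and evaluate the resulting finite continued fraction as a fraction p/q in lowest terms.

705/17

Start with 1.
7 + 1/(1/1) = 7 + 1/1 = 8/1
2 + 1/(8/1) = 2 + 1/8 = 17/8
41 + 1/(17/8) = 41 + 8/17 = 705/17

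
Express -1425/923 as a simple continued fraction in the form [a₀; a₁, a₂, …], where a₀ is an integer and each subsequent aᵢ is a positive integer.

-1425 ÷ 923 → quotient -2, remainder 421
923 ÷ 421 → quotient 2, remainder 81
421 ÷ 81 → quotient 5, remainder 16
81 ÷ 16 → quotient 5, remainder 1
16 ÷ 1 → quotient 16, remainder 0

[-2; 2, 5, 5, 16]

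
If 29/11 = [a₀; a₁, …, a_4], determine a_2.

Apply division with remainder until the remainder is 0:
29 ÷ 11 → quotient 2, remainder 7
11 ÷ 7 → quotient 1, remainder 4
7 ÷ 4 → quotient 1, remainder 3

1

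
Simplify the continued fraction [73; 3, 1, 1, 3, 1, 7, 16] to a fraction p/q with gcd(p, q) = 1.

294297/4016

Collapse the nested fraction from the inside out:
Start with 16.
7 + 1/(16/1) = 7 + 1/16 = 113/16
1 + 1/(113/16) = 1 + 16/113 = 129/113
3 + 1/(129/113) = 3 + 113/129 = 500/129
1 + 1/(500/129) = 1 + 129/500 = 629/500
1 + 1/(629/500) = 1 + 500/629 = 1129/629
3 + 1/(1129/629) = 3 + 629/1129 = 4016/1129
73 + 1/(4016/1129) = 73 + 1129/4016 = 294297/4016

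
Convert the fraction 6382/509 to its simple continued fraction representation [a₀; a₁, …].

[12; 1, 1, 6, 39]

Run the Euclidean algorithm, recording each quotient:
⌊6382/509⌋ = 12, remainder 274
⌊509/274⌋ = 1, remainder 235
⌊274/235⌋ = 1, remainder 39
⌊235/39⌋ = 6, remainder 1
⌊39/1⌋ = 39, remainder 0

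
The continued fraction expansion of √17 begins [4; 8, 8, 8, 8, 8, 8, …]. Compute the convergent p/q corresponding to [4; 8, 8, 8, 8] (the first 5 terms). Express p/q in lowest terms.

Start with 8.
8 + 1/(8/1) = 8 + 1/8 = 65/8
8 + 1/(65/8) = 8 + 8/65 = 528/65
8 + 1/(528/65) = 8 + 65/528 = 4289/528
4 + 1/(4289/528) = 4 + 528/4289 = 17684/4289

17684/4289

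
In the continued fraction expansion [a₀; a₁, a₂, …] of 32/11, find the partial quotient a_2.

32 ÷ 11 → quotient 2, remainder 10
11 ÷ 10 → quotient 1, remainder 1
10 ÷ 1 → quotient 10, remainder 0

10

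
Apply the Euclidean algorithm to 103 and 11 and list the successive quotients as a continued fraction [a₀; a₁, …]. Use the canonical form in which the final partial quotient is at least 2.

[9; 2, 1, 3]

103 = 9·11 + 4, so a_0 = 9
11 = 2·4 + 3, so a_1 = 2
4 = 1·3 + 1, so a_2 = 1
3 = 3·1 + 0, so a_3 = 3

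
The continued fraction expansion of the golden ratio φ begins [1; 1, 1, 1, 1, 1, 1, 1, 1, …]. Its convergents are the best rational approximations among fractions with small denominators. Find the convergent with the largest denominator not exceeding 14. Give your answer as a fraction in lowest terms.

21/13

List convergents until the denominator exceeds the bound:
a_0 = 1: 1/1  (≤ bound)
a_1 = 1: 2/1  (≤ bound)
a_2 = 1: 3/2  (≤ bound)
a_3 = 1: 5/3  (≤ bound)
a_4 = 1: 8/5  (≤ bound)
a_5 = 1: 13/8  (≤ bound)
a_6 = 1: 21/13  (≤ bound)
a_7 = 1: 34/21  (> 14, stop)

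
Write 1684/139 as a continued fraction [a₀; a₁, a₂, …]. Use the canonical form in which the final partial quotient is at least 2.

1684 ÷ 139 → quotient 12, remainder 16
139 ÷ 16 → quotient 8, remainder 11
16 ÷ 11 → quotient 1, remainder 5
11 ÷ 5 → quotient 2, remainder 1
5 ÷ 1 → quotient 5, remainder 0

[12; 8, 1, 2, 5]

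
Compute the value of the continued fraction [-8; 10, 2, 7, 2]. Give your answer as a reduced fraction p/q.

Build up convergents one term at a time:
a_0 = -8: -8/1
a_1 = 10: -79/10
a_2 = 2: -166/21
a_3 = 7: -1241/157
a_4 = 2: -2648/335

-2648/335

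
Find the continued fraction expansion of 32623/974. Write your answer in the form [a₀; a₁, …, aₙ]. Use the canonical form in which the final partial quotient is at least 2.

32623 = 33·974 + 481, so a_0 = 33
974 = 2·481 + 12, so a_1 = 2
481 = 40·12 + 1, so a_2 = 40
12 = 12·1 + 0, so a_3 = 12

[33; 2, 40, 12]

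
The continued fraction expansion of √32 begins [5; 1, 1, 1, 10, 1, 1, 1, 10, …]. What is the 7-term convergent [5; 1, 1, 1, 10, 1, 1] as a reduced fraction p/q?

379/67

a_0 = 5: 5/1
a_1 = 1: 6/1
a_2 = 1: 11/2
a_3 = 1: 17/3
a_4 = 10: 181/32
a_5 = 1: 198/35
a_6 = 1: 379/67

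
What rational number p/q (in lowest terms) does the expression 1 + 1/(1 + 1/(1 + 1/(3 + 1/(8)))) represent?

Compute successive convergents:
a_0 = 1: 1/1
a_1 = 1: 2/1
a_2 = 1: 3/2
a_3 = 3: 11/7
a_4 = 8: 91/58

91/58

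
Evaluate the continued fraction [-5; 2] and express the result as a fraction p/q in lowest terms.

-9/2

a_0 = -5: -5/1
a_1 = 2: -9/2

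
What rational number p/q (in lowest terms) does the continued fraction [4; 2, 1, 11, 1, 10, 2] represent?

3769/868

a_0 = 4: 4/1
a_1 = 2: 9/2
a_2 = 1: 13/3
a_3 = 11: 152/35
a_4 = 1: 165/38
a_5 = 10: 1802/415
a_6 = 2: 3769/868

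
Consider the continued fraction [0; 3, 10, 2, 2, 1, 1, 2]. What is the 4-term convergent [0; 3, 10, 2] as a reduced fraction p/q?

21/65

Start with 2.
10 + 1/(2/1) = 10 + 1/2 = 21/2
3 + 1/(21/2) = 3 + 2/21 = 65/21
0 + 1/(65/21) = 0 + 21/65 = 21/65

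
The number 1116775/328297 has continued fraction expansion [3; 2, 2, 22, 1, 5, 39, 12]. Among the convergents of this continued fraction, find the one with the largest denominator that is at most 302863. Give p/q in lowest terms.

92867/27300

List convergents until the denominator exceeds the bound:
a_0 = 3: 3/1  (≤ bound)
a_1 = 2: 7/2  (≤ bound)
a_2 = 2: 17/5  (≤ bound)
a_3 = 22: 381/112  (≤ bound)
a_4 = 1: 398/117  (≤ bound)
a_5 = 5: 2371/697  (≤ bound)
a_6 = 39: 92867/27300  (≤ bound)
a_7 = 12: 1116775/328297  (> 302863, stop)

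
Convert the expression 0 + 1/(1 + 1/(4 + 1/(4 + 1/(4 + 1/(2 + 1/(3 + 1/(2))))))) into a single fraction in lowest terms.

1271/1571

Work from the innermost term outward:
Start with 2.
3 + 1/(2/1) = 3 + 1/2 = 7/2
2 + 1/(7/2) = 2 + 2/7 = 16/7
4 + 1/(16/7) = 4 + 7/16 = 71/16
4 + 1/(71/16) = 4 + 16/71 = 300/71
4 + 1/(300/71) = 4 + 71/300 = 1271/300
1 + 1/(1271/300) = 1 + 300/1271 = 1571/1271
0 + 1/(1571/1271) = 0 + 1271/1571 = 1271/1571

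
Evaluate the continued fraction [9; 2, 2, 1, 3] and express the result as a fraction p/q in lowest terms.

245/26

Compute successive convergents:
a_0 = 9: 9/1
a_1 = 2: 19/2
a_2 = 2: 47/5
a_3 = 1: 66/7
a_4 = 3: 245/26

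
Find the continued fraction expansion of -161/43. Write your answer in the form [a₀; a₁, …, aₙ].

⌊-161/43⌋ = -4, remainder 11
⌊43/11⌋ = 3, remainder 10
⌊11/10⌋ = 1, remainder 1
⌊10/1⌋ = 10, remainder 0

[-4; 3, 1, 10]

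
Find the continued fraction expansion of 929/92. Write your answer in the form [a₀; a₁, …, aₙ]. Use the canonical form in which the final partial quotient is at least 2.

[10; 10, 4, 2]

⌊929/92⌋ = 10, remainder 9
⌊92/9⌋ = 10, remainder 2
⌊9/2⌋ = 4, remainder 1
⌊2/1⌋ = 2, remainder 0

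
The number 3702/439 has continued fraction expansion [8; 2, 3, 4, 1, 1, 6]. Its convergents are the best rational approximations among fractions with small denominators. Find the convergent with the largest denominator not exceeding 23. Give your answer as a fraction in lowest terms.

59/7

List convergents until the denominator exceeds the bound:
a_0 = 8: 8/1  (≤ bound)
a_1 = 2: 17/2  (≤ bound)
a_2 = 3: 59/7  (≤ bound)
a_3 = 4: 253/30  (> 23, stop)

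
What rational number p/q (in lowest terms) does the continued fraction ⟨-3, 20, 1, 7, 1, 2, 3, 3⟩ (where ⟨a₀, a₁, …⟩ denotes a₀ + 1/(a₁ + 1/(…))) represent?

-17695/5994

Work from the innermost term outward:
Start with 3.
3 + 1/(3/1) = 3 + 1/3 = 10/3
2 + 1/(10/3) = 2 + 3/10 = 23/10
1 + 1/(23/10) = 1 + 10/23 = 33/23
7 + 1/(33/23) = 7 + 23/33 = 254/33
1 + 1/(254/33) = 1 + 33/254 = 287/254
20 + 1/(287/254) = 20 + 254/287 = 5994/287
-3 + 1/(5994/287) = -3 + 287/5994 = -17695/5994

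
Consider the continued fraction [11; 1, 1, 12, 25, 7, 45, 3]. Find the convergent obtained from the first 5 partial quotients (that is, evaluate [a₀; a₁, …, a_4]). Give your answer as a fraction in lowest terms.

Collapse the nested fraction from the inside out:
Start with 25.
12 + 1/(25/1) = 12 + 1/25 = 301/25
1 + 1/(301/25) = 1 + 25/301 = 326/301
1 + 1/(326/301) = 1 + 301/326 = 627/326
11 + 1/(627/326) = 11 + 326/627 = 7223/627

7223/627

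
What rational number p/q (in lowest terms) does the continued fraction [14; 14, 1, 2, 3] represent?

2068/147

Work from the innermost term outward:
Start with 3.
2 + 1/(3/1) = 2 + 1/3 = 7/3
1 + 1/(7/3) = 1 + 3/7 = 10/7
14 + 1/(10/7) = 14 + 7/10 = 147/10
14 + 1/(147/10) = 14 + 10/147 = 2068/147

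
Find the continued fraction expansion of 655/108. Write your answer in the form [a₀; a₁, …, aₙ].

655 ÷ 108 → quotient 6, remainder 7
108 ÷ 7 → quotient 15, remainder 3
7 ÷ 3 → quotient 2, remainder 1
3 ÷ 1 → quotient 3, remainder 0

[6; 15, 2, 3]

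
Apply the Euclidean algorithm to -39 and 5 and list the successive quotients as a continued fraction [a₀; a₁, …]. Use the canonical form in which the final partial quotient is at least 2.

⌊-39/5⌋ = -8, remainder 1
⌊5/1⌋ = 5, remainder 0

[-8; 5]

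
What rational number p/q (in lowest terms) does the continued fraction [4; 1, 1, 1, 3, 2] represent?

116/25

a_0 = 4: 4/1
a_1 = 1: 5/1
a_2 = 1: 9/2
a_3 = 1: 14/3
a_4 = 3: 51/11
a_5 = 2: 116/25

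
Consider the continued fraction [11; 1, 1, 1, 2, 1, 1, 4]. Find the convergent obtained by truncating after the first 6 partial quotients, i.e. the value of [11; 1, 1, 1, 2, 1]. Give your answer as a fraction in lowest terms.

128/11

Use the convergent recurrence hₖ = aₖ·hₖ₋₁ + hₖ₋₂ (and likewise for the denominators kₖ):
a_0 = 11: 11/1
a_1 = 1: 12/1
a_2 = 1: 23/2
a_3 = 1: 35/3
a_4 = 2: 93/8
a_5 = 1: 128/11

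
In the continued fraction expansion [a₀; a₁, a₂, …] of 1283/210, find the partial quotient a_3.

1

1283 = 6·210 + 23, so a_0 = 6
210 = 9·23 + 3, so a_1 = 9
23 = 7·3 + 2, so a_2 = 7
3 = 1·2 + 1, so a_3 = 1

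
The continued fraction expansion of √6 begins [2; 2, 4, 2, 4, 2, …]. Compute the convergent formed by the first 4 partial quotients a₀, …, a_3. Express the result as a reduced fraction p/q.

a_0 = 2: 2/1
a_1 = 2: 5/2
a_2 = 4: 22/9
a_3 = 2: 49/20

49/20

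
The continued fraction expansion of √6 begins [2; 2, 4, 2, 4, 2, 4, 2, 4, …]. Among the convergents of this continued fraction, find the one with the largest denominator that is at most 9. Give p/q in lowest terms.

a_0 = 2: 2/1  (≤ bound)
a_1 = 2: 5/2  (≤ bound)
a_2 = 4: 22/9  (≤ bound)
a_3 = 2: 49/20  (> 9, stop)

22/9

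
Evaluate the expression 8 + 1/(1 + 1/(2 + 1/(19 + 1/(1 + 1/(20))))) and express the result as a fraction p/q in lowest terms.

11083/1278

Build up convergents one term at a time:
a_0 = 8: 8/1
a_1 = 1: 9/1
a_2 = 2: 26/3
a_3 = 19: 503/58
a_4 = 1: 529/61
a_5 = 20: 11083/1278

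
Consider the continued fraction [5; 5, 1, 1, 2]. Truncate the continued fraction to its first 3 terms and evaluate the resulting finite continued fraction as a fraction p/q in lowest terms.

Build up convergents one term at a time:
a_0 = 5: 5/1
a_1 = 5: 26/5
a_2 = 1: 31/6

31/6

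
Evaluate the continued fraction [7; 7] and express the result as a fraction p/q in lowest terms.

Use the convergent recurrence hₖ = aₖ·hₖ₋₁ + hₖ₋₂ (and likewise for the denominators kₖ):
a_0 = 7: 7/1
a_1 = 7: 50/7

50/7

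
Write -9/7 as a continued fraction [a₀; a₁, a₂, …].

[-2; 1, 2, 2]

⌊-9/7⌋ = -2, remainder 5
⌊7/5⌋ = 1, remainder 2
⌊5/2⌋ = 2, remainder 1
⌊2/1⌋ = 2, remainder 0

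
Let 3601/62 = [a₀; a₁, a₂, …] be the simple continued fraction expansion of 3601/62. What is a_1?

Apply division with remainder until the remainder is 0:
⌊3601/62⌋ = 58, remainder 5
⌊62/5⌋ = 12, remainder 2

12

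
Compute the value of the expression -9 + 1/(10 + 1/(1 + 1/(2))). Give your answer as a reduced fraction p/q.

-285/32

Build up convergents one term at a time:
a_0 = -9: -9/1
a_1 = 10: -89/10
a_2 = 1: -98/11
a_3 = 2: -285/32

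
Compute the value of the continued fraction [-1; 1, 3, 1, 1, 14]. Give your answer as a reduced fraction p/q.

-29/131

a_0 = -1: -1/1
a_1 = 1: 0/1
a_2 = 3: -1/4
a_3 = 1: -1/5
a_4 = 1: -2/9
a_5 = 14: -29/131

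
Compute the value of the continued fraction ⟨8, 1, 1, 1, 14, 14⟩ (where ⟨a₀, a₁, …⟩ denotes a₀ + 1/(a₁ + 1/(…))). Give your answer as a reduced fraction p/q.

5360/619

Start with 14.
14 + 1/(14/1) = 14 + 1/14 = 197/14
1 + 1/(197/14) = 1 + 14/197 = 211/197
1 + 1/(211/197) = 1 + 197/211 = 408/211
1 + 1/(408/211) = 1 + 211/408 = 619/408
8 + 1/(619/408) = 8 + 408/619 = 5360/619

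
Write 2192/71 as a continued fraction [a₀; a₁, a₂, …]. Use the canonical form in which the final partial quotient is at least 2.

⌊2192/71⌋ = 30, remainder 62
⌊71/62⌋ = 1, remainder 9
⌊62/9⌋ = 6, remainder 8
⌊9/8⌋ = 1, remainder 1
⌊8/1⌋ = 8, remainder 0

[30; 1, 6, 1, 8]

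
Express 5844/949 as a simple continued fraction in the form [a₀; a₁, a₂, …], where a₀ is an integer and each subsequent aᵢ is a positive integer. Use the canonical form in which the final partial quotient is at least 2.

[6; 6, 3, 16, 3]

⌊5844/949⌋ = 6, remainder 150
⌊949/150⌋ = 6, remainder 49
⌊150/49⌋ = 3, remainder 3
⌊49/3⌋ = 16, remainder 1
⌊3/1⌋ = 3, remainder 0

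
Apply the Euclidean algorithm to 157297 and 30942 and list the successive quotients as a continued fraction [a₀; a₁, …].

157297 = 5·30942 + 2587, so a_0 = 5
30942 = 11·2587 + 2485, so a_1 = 11
2587 = 1·2485 + 102, so a_2 = 1
2485 = 24·102 + 37, so a_3 = 24
102 = 2·37 + 28, so a_4 = 2
37 = 1·28 + 9, so a_5 = 1
28 = 3·9 + 1, so a_6 = 3
9 = 9·1 + 0, so a_7 = 9

[5; 11, 1, 24, 2, 1, 3, 9]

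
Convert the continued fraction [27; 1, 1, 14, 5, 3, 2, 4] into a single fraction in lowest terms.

a_0 = 27: 27/1
a_1 = 1: 28/1
a_2 = 1: 55/2
a_3 = 14: 798/29
a_4 = 5: 4045/147
a_5 = 3: 12933/470
a_6 = 2: 29911/1087
a_7 = 4: 132577/4818

132577/4818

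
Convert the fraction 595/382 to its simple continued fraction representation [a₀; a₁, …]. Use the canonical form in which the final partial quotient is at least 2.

Repeatedly divide and take the remainder:
595 = 1·382 + 213, so a_0 = 1
382 = 1·213 + 169, so a_1 = 1
213 = 1·169 + 44, so a_2 = 1
169 = 3·44 + 37, so a_3 = 3
44 = 1·37 + 7, so a_4 = 1
37 = 5·7 + 2, so a_5 = 5
7 = 3·2 + 1, so a_6 = 3
2 = 2·1 + 0, so a_7 = 2

[1; 1, 1, 3, 1, 5, 3, 2]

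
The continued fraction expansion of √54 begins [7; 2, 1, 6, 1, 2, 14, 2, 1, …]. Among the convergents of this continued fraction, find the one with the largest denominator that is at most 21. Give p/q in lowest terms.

a_0 = 7: 7/1  (≤ bound)
a_1 = 2: 15/2  (≤ bound)
a_2 = 1: 22/3  (≤ bound)
a_3 = 6: 147/20  (≤ bound)
a_4 = 1: 169/23  (> 21, stop)

147/20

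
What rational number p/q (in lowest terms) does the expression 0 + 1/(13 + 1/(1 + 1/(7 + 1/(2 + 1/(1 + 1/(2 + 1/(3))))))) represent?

Collapse the nested fraction from the inside out:
Start with 3.
2 + 1/(3/1) = 2 + 1/3 = 7/3
1 + 1/(7/3) = 1 + 3/7 = 10/7
2 + 1/(10/7) = 2 + 7/10 = 27/10
7 + 1/(27/10) = 7 + 10/27 = 199/27
1 + 1/(199/27) = 1 + 27/199 = 226/199
13 + 1/(226/199) = 13 + 199/226 = 3137/226
0 + 1/(3137/226) = 0 + 226/3137 = 226/3137

226/3137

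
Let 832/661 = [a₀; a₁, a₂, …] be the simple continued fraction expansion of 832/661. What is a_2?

Run the Euclidean algorithm, recording each quotient:
832 = 1·661 + 171, so a_0 = 1
661 = 3·171 + 148, so a_1 = 3
171 = 1·148 + 23, so a_2 = 1

1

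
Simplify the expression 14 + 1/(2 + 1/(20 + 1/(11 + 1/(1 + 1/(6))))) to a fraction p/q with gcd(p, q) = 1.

49505/3417

Start with 6.
1 + 1/(6/1) = 1 + 1/6 = 7/6
11 + 1/(7/6) = 11 + 6/7 = 83/7
20 + 1/(83/7) = 20 + 7/83 = 1667/83
2 + 1/(1667/83) = 2 + 83/1667 = 3417/1667
14 + 1/(3417/1667) = 14 + 1667/3417 = 49505/3417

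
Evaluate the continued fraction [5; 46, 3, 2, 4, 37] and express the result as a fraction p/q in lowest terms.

Use the convergent recurrence hₖ = aₖ·hₖ₋₁ + hₖ₋₂ (and likewise for the denominators kₖ):
a_0 = 5: 5/1
a_1 = 46: 231/46
a_2 = 3: 698/139
a_3 = 2: 1627/324
a_4 = 4: 7206/1435
a_5 = 37: 268249/53419

268249/53419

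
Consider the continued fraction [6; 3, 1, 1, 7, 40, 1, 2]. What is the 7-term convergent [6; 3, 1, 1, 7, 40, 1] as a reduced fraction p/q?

13697/2180

Starting at the tail and folding back:
Start with 1.
40 + 1/(1/1) = 40 + 1/1 = 41/1
7 + 1/(41/1) = 7 + 1/41 = 288/41
1 + 1/(288/41) = 1 + 41/288 = 329/288
1 + 1/(329/288) = 1 + 288/329 = 617/329
3 + 1/(617/329) = 3 + 329/617 = 2180/617
6 + 1/(2180/617) = 6 + 617/2180 = 13697/2180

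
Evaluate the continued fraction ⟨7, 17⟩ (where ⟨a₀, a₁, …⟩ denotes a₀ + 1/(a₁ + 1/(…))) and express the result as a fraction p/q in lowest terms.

Starting at the tail and folding back:
Start with 17.
7 + 1/(17/1) = 7 + 1/17 = 120/17

120/17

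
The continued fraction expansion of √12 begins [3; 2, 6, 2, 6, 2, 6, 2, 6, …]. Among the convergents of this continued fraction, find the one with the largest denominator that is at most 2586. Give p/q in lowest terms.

8733/2521

a_0 = 3: 3/1  (≤ bound)
a_1 = 2: 7/2  (≤ bound)
a_2 = 6: 45/13  (≤ bound)
a_3 = 2: 97/28  (≤ bound)
a_4 = 6: 627/181  (≤ bound)
a_5 = 2: 1351/390  (≤ bound)
a_6 = 6: 8733/2521  (≤ bound)
a_7 = 2: 18817/5432  (> 2586, stop)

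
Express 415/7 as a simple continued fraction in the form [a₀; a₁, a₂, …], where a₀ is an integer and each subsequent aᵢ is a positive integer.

Apply division with remainder until the remainder is 0:
415 = 59·7 + 2, so a_0 = 59
7 = 3·2 + 1, so a_1 = 3
2 = 2·1 + 0, so a_2 = 2

[59; 3, 2]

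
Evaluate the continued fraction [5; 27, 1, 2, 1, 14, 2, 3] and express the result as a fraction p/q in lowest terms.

a_0 = 5: 5/1
a_1 = 27: 136/27
a_2 = 1: 141/28
a_3 = 2: 418/83
a_4 = 1: 559/111
a_5 = 14: 8244/1637
a_6 = 2: 17047/3385
a_7 = 3: 59385/11792

59385/11792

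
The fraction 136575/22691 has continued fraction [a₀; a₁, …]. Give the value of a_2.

136575 ÷ 22691 → quotient 6, remainder 429
22691 ÷ 429 → quotient 52, remainder 383
429 ÷ 383 → quotient 1, remainder 46

1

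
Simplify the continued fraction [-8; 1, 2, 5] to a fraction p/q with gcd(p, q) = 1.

Compute successive convergents:
a_0 = -8: -8/1
a_1 = 1: -7/1
a_2 = 2: -22/3
a_3 = 5: -117/16

-117/16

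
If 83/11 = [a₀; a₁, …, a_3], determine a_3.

5

Repeatedly divide and take the remainder:
⌊83/11⌋ = 7, remainder 6
⌊11/6⌋ = 1, remainder 5
⌊6/5⌋ = 1, remainder 1
⌊5/1⌋ = 5, remainder 0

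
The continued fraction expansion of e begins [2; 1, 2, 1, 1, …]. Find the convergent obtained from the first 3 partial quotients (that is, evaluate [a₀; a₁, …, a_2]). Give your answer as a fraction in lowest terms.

8/3

a_0 = 2: 2/1
a_1 = 1: 3/1
a_2 = 2: 8/3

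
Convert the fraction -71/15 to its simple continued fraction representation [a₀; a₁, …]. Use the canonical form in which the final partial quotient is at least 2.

[-5; 3, 1, 3]

Run the Euclidean algorithm, recording each quotient:
-71 ÷ 15 → quotient -5, remainder 4
15 ÷ 4 → quotient 3, remainder 3
4 ÷ 3 → quotient 1, remainder 1
3 ÷ 1 → quotient 3, remainder 0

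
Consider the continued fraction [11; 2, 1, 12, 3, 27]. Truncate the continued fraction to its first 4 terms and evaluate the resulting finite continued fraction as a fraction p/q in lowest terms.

Start with 12.
1 + 1/(12/1) = 1 + 1/12 = 13/12
2 + 1/(13/12) = 2 + 12/13 = 38/13
11 + 1/(38/13) = 11 + 13/38 = 431/38

431/38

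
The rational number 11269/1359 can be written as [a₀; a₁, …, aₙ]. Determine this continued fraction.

11269 ÷ 1359 → quotient 8, remainder 397
1359 ÷ 397 → quotient 3, remainder 168
397 ÷ 168 → quotient 2, remainder 61
168 ÷ 61 → quotient 2, remainder 46
61 ÷ 46 → quotient 1, remainder 15
46 ÷ 15 → quotient 3, remainder 1
15 ÷ 1 → quotient 15, remainder 0

[8; 3, 2, 2, 1, 3, 15]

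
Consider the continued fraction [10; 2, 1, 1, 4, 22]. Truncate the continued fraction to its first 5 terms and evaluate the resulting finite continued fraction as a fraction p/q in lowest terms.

239/23

Build up convergents one term at a time:
a_0 = 10: 10/1
a_1 = 2: 21/2
a_2 = 1: 31/3
a_3 = 1: 52/5
a_4 = 4: 239/23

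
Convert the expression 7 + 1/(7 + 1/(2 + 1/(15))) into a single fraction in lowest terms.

Start with 15.
2 + 1/(15/1) = 2 + 1/15 = 31/15
7 + 1/(31/15) = 7 + 15/31 = 232/31
7 + 1/(232/31) = 7 + 31/232 = 1655/232

1655/232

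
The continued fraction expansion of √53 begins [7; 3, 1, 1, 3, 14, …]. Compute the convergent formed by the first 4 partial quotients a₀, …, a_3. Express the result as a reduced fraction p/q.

51/7

Use the convergent recurrence hₖ = aₖ·hₖ₋₁ + hₖ₋₂ (and likewise for the denominators kₖ):
a_0 = 7: 7/1
a_1 = 3: 22/3
a_2 = 1: 29/4
a_3 = 1: 51/7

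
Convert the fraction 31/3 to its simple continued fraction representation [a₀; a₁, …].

[10; 3]

Apply division with remainder until the remainder is 0:
31 = 10·3 + 1, so a_0 = 10
3 = 3·1 + 0, so a_1 = 3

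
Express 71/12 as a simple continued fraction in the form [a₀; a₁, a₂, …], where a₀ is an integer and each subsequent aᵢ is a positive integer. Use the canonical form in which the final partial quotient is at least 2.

Repeatedly divide and take the remainder:
71 ÷ 12 → quotient 5, remainder 11
12 ÷ 11 → quotient 1, remainder 1
11 ÷ 1 → quotient 11, remainder 0

[5; 1, 11]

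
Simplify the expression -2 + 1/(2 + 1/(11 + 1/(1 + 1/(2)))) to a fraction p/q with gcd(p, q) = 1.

Start with 2.
1 + 1/(2/1) = 1 + 1/2 = 3/2
11 + 1/(3/2) = 11 + 2/3 = 35/3
2 + 1/(35/3) = 2 + 3/35 = 73/35
-2 + 1/(73/35) = -2 + 35/73 = -111/73

-111/73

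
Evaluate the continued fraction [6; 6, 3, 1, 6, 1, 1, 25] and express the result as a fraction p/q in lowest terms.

Build up convergents one term at a time:
a_0 = 6: 6/1
a_1 = 6: 37/6
a_2 = 3: 117/19
a_3 = 1: 154/25
a_4 = 6: 1041/169
a_5 = 1: 1195/194
a_6 = 1: 2236/363
a_7 = 25: 57095/9269

57095/9269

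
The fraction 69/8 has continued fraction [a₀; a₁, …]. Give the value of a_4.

Repeatedly divide and take the remainder:
69 ÷ 8 → quotient 8, remainder 5
8 ÷ 5 → quotient 1, remainder 3
5 ÷ 3 → quotient 1, remainder 2
3 ÷ 2 → quotient 1, remainder 1
2 ÷ 1 → quotient 2, remainder 0

2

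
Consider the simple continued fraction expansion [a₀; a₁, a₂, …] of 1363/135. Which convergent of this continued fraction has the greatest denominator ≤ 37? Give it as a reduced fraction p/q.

List convergents until the denominator exceeds the bound:
a_0 = 10: 10/1  (≤ bound)
a_1 = 10: 101/10  (≤ bound)
a_2 = 2: 212/21  (≤ bound)
a_3 = 1: 313/31  (≤ bound)
a_4 = 1: 525/52  (> 37, stop)

313/31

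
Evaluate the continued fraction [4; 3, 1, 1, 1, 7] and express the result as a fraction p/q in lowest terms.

Collapse the nested fraction from the inside out:
Start with 7.
1 + 1/(7/1) = 1 + 1/7 = 8/7
1 + 1/(8/7) = 1 + 7/8 = 15/8
1 + 1/(15/8) = 1 + 8/15 = 23/15
3 + 1/(23/15) = 3 + 15/23 = 84/23
4 + 1/(84/23) = 4 + 23/84 = 359/84

359/84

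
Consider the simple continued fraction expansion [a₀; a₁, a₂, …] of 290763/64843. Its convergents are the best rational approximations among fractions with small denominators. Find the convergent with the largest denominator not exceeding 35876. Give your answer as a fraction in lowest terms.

List convergents until the denominator exceeds the bound:
a_0 = 4: 4/1  (≤ bound)
a_1 = 2: 9/2  (≤ bound)
a_2 = 15: 139/31  (≤ bound)
a_3 = 4: 565/126  (≤ bound)
a_4 = 3: 1834/409  (≤ bound)
a_5 = 31: 57419/12805  (≤ bound)
a_6 = 2: 116672/26019  (≤ bound)
a_7 = 2: 290763/64843  (> 35876, stop)

116672/26019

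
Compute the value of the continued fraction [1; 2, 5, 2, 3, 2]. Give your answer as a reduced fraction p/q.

a_0 = 1: 1/1
a_1 = 2: 3/2
a_2 = 5: 16/11
a_3 = 2: 35/24
a_4 = 3: 121/83
a_5 = 2: 277/190

277/190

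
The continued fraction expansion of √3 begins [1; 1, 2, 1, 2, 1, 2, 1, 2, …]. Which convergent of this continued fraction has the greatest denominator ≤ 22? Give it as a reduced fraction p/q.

List convergents until the denominator exceeds the bound:
a_0 = 1: 1/1  (≤ bound)
a_1 = 1: 2/1  (≤ bound)
a_2 = 2: 5/3  (≤ bound)
a_3 = 1: 7/4  (≤ bound)
a_4 = 2: 19/11  (≤ bound)
a_5 = 1: 26/15  (≤ bound)
a_6 = 2: 71/41  (> 22, stop)

26/15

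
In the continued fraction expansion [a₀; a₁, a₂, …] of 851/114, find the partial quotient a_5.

1

⌊851/114⌋ = 7, remainder 53
⌊114/53⌋ = 2, remainder 8
⌊53/8⌋ = 6, remainder 5
⌊8/5⌋ = 1, remainder 3
⌊5/3⌋ = 1, remainder 2
⌊3/2⌋ = 1, remainder 1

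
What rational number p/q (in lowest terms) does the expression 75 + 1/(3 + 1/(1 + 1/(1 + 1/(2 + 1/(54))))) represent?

a_0 = 75: 75/1
a_1 = 3: 226/3
a_2 = 1: 301/4
a_3 = 1: 527/7
a_4 = 2: 1355/18
a_5 = 54: 73697/979

73697/979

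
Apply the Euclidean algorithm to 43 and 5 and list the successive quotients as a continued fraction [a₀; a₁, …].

Run the Euclidean algorithm, recording each quotient:
43 = 8·5 + 3, so a_0 = 8
5 = 1·3 + 2, so a_1 = 1
3 = 1·2 + 1, so a_2 = 1
2 = 2·1 + 0, so a_3 = 2

[8; 1, 1, 2]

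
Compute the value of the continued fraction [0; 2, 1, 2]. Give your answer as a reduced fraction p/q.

3/8

a_0 = 0: 0/1
a_1 = 2: 1/2
a_2 = 1: 1/3
a_3 = 2: 3/8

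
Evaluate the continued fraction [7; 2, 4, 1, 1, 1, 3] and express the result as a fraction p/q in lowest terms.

Start with 3.
1 + 1/(3/1) = 1 + 1/3 = 4/3
1 + 1/(4/3) = 1 + 3/4 = 7/4
1 + 1/(7/4) = 1 + 4/7 = 11/7
4 + 1/(11/7) = 4 + 7/11 = 51/11
2 + 1/(51/11) = 2 + 11/51 = 113/51
7 + 1/(113/51) = 7 + 51/113 = 842/113

842/113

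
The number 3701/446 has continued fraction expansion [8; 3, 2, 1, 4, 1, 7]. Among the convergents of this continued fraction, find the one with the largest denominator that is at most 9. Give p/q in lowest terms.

List convergents until the denominator exceeds the bound:
a_0 = 8: 8/1  (≤ bound)
a_1 = 3: 25/3  (≤ bound)
a_2 = 2: 58/7  (≤ bound)
a_3 = 1: 83/10  (> 9, stop)

58/7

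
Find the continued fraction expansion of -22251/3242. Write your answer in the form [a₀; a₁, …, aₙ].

[-7; 7, 3, 7, 20]

-22251 = -7·3242 + 443, so a_0 = -7
3242 = 7·443 + 141, so a_1 = 7
443 = 3·141 + 20, so a_2 = 3
141 = 7·20 + 1, so a_3 = 7
20 = 20·1 + 0, so a_4 = 20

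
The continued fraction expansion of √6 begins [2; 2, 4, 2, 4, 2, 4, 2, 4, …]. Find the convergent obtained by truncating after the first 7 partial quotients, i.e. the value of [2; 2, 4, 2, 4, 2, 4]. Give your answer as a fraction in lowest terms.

a_0 = 2: 2/1
a_1 = 2: 5/2
a_2 = 4: 22/9
a_3 = 2: 49/20
a_4 = 4: 218/89
a_5 = 2: 485/198
a_6 = 4: 2158/881

2158/881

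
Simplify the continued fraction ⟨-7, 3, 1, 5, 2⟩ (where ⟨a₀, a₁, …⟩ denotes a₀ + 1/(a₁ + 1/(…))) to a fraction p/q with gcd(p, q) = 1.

a_0 = -7: -7/1
a_1 = 3: -20/3
a_2 = 1: -27/4
a_3 = 5: -155/23
a_4 = 2: -337/50

-337/50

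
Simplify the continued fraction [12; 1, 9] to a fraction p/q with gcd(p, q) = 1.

129/10

Start with 9.
1 + 1/(9/1) = 1 + 1/9 = 10/9
12 + 1/(10/9) = 12 + 9/10 = 129/10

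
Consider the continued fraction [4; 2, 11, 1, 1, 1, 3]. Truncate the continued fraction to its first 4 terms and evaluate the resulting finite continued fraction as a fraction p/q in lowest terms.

a_0 = 4: 4/1
a_1 = 2: 9/2
a_2 = 11: 103/23
a_3 = 1: 112/25

112/25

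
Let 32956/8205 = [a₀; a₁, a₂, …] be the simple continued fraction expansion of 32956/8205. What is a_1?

⌊32956/8205⌋ = 4, remainder 136
⌊8205/136⌋ = 60, remainder 45

60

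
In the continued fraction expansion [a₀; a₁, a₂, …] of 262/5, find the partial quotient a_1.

262 ÷ 5 → quotient 52, remainder 2
5 ÷ 2 → quotient 2, remainder 1

2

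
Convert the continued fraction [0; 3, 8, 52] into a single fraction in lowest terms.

Compute successive convergents:
a_0 = 0: 0/1
a_1 = 3: 1/3
a_2 = 8: 8/25
a_3 = 52: 417/1303

417/1303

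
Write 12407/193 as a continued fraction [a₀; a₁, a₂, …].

[64; 3, 1, 1, 27]

Repeatedly divide and take the remainder:
⌊12407/193⌋ = 64, remainder 55
⌊193/55⌋ = 3, remainder 28
⌊55/28⌋ = 1, remainder 27
⌊28/27⌋ = 1, remainder 1
⌊27/1⌋ = 27, remainder 0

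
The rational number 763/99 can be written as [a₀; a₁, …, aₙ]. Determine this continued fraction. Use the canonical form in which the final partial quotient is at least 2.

⌊763/99⌋ = 7, remainder 70
⌊99/70⌋ = 1, remainder 29
⌊70/29⌋ = 2, remainder 12
⌊29/12⌋ = 2, remainder 5
⌊12/5⌋ = 2, remainder 2
⌊5/2⌋ = 2, remainder 1
⌊2/1⌋ = 2, remainder 0

[7; 1, 2, 2, 2, 2, 2]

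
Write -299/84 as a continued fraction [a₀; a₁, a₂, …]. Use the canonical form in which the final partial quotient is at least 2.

[-4; 2, 3, 1, 2, 3]

Run the Euclidean algorithm, recording each quotient:
-299 ÷ 84 → quotient -4, remainder 37
84 ÷ 37 → quotient 2, remainder 10
37 ÷ 10 → quotient 3, remainder 7
10 ÷ 7 → quotient 1, remainder 3
7 ÷ 3 → quotient 2, remainder 1
3 ÷ 1 → quotient 3, remainder 0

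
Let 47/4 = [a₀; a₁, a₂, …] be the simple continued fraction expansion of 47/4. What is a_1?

⌊47/4⌋ = 11, remainder 3
⌊4/3⌋ = 1, remainder 1

1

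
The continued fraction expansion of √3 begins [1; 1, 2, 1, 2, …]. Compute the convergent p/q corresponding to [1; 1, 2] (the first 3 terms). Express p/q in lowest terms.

5/3

Work from the innermost term outward:
Start with 2.
1 + 1/(2/1) = 1 + 1/2 = 3/2
1 + 1/(3/2) = 1 + 2/3 = 5/3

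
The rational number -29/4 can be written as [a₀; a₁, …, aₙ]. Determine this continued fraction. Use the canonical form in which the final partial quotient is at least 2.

[-8; 1, 3]

Repeatedly divide and take the remainder:
-29 = -8·4 + 3, so a_0 = -8
4 = 1·3 + 1, so a_1 = 1
3 = 3·1 + 0, so a_2 = 3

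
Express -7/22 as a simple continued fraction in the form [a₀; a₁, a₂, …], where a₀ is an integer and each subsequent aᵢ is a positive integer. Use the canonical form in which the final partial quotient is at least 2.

[-1; 1, 2, 7]

-7 ÷ 22 → quotient -1, remainder 15
22 ÷ 15 → quotient 1, remainder 7
15 ÷ 7 → quotient 2, remainder 1
7 ÷ 1 → quotient 7, remainder 0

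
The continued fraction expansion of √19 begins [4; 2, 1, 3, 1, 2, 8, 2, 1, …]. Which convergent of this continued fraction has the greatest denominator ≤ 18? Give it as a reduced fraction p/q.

a_0 = 4: 4/1  (≤ bound)
a_1 = 2: 9/2  (≤ bound)
a_2 = 1: 13/3  (≤ bound)
a_3 = 3: 48/11  (≤ bound)
a_4 = 1: 61/14  (≤ bound)
a_5 = 2: 170/39  (> 18, stop)

61/14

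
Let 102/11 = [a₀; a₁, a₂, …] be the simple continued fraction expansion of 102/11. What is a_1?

102 = 9·11 + 3, so a_0 = 9
11 = 3·3 + 2, so a_1 = 3

3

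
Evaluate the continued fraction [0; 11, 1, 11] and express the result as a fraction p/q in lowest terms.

Compute successive convergents:
a_0 = 0: 0/1
a_1 = 11: 1/11
a_2 = 1: 1/12
a_3 = 11: 12/143

12/143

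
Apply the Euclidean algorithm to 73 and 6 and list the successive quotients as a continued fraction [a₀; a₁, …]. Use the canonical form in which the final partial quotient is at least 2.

[12; 6]

73 = 12·6 + 1, so a_0 = 12
6 = 6·1 + 0, so a_1 = 6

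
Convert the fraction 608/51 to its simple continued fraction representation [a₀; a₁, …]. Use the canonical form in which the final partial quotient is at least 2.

Apply division with remainder until the remainder is 0:
608 = 11·51 + 47, so a_0 = 11
51 = 1·47 + 4, so a_1 = 1
47 = 11·4 + 3, so a_2 = 11
4 = 1·3 + 1, so a_3 = 1
3 = 3·1 + 0, so a_4 = 3

[11; 1, 11, 1, 3]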